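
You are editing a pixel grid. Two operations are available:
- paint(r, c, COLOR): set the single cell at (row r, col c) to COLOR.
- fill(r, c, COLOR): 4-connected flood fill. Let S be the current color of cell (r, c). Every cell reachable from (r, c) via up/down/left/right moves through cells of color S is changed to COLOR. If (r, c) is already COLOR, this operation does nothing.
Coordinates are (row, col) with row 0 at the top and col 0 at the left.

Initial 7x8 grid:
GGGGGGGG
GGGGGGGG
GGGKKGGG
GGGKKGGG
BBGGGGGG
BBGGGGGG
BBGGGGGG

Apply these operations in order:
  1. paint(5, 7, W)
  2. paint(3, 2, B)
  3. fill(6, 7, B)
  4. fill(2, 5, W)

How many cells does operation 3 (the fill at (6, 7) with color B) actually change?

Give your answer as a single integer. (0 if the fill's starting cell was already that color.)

After op 1 paint(5,7,W):
GGGGGGGG
GGGGGGGG
GGGKKGGG
GGGKKGGG
BBGGGGGG
BBGGGGGW
BBGGGGGG
After op 2 paint(3,2,B):
GGGGGGGG
GGGGGGGG
GGGKKGGG
GGBKKGGG
BBGGGGGG
BBGGGGGW
BBGGGGGG
After op 3 fill(6,7,B) [44 cells changed]:
BBBBBBBB
BBBBBBBB
BBBKKBBB
BBBKKBBB
BBBBBBBB
BBBBBBBW
BBBBBBBB

Answer: 44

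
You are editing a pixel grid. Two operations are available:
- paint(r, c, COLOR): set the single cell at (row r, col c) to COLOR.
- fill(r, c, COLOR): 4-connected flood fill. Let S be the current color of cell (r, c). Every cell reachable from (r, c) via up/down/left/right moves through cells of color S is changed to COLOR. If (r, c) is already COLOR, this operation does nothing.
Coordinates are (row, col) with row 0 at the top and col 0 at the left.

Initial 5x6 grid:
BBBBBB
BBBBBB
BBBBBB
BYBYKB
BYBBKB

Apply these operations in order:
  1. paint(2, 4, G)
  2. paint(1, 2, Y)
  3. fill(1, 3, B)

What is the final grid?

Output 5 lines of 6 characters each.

After op 1 paint(2,4,G):
BBBBBB
BBBBBB
BBBBGB
BYBYKB
BYBBKB
After op 2 paint(1,2,Y):
BBBBBB
BBYBBB
BBBBGB
BYBYKB
BYBBKB
After op 3 fill(1,3,B) [0 cells changed]:
BBBBBB
BBYBBB
BBBBGB
BYBYKB
BYBBKB

Answer: BBBBBB
BBYBBB
BBBBGB
BYBYKB
BYBBKB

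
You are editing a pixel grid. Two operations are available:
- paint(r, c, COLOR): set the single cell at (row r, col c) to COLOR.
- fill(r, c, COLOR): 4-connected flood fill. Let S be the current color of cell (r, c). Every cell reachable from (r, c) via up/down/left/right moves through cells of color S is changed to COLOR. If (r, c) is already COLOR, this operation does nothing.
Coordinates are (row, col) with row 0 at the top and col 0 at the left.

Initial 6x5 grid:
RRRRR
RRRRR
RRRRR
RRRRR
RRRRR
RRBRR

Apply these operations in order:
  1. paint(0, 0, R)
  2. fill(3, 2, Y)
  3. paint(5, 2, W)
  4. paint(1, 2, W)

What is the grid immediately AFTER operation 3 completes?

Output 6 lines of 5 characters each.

After op 1 paint(0,0,R):
RRRRR
RRRRR
RRRRR
RRRRR
RRRRR
RRBRR
After op 2 fill(3,2,Y) [29 cells changed]:
YYYYY
YYYYY
YYYYY
YYYYY
YYYYY
YYBYY
After op 3 paint(5,2,W):
YYYYY
YYYYY
YYYYY
YYYYY
YYYYY
YYWYY

Answer: YYYYY
YYYYY
YYYYY
YYYYY
YYYYY
YYWYY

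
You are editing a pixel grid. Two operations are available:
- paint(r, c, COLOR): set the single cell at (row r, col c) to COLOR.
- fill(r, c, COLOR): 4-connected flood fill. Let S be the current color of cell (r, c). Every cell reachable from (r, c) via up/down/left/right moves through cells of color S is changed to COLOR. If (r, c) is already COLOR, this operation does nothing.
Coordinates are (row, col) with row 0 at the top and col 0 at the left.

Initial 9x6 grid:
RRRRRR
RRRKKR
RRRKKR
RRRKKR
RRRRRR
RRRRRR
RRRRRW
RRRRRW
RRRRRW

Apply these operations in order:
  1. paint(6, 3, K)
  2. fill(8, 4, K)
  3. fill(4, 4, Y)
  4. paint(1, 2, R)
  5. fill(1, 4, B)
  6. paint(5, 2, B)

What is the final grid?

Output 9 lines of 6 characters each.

Answer: BBBBBB
BBRBBB
BBBBBB
BBBBBB
BBBBBB
BBBBBB
BBBBBW
BBBBBW
BBBBBW

Derivation:
After op 1 paint(6,3,K):
RRRRRR
RRRKKR
RRRKKR
RRRKKR
RRRRRR
RRRRRR
RRRKRW
RRRRRW
RRRRRW
After op 2 fill(8,4,K) [44 cells changed]:
KKKKKK
KKKKKK
KKKKKK
KKKKKK
KKKKKK
KKKKKK
KKKKKW
KKKKKW
KKKKKW
After op 3 fill(4,4,Y) [51 cells changed]:
YYYYYY
YYYYYY
YYYYYY
YYYYYY
YYYYYY
YYYYYY
YYYYYW
YYYYYW
YYYYYW
After op 4 paint(1,2,R):
YYYYYY
YYRYYY
YYYYYY
YYYYYY
YYYYYY
YYYYYY
YYYYYW
YYYYYW
YYYYYW
After op 5 fill(1,4,B) [50 cells changed]:
BBBBBB
BBRBBB
BBBBBB
BBBBBB
BBBBBB
BBBBBB
BBBBBW
BBBBBW
BBBBBW
After op 6 paint(5,2,B):
BBBBBB
BBRBBB
BBBBBB
BBBBBB
BBBBBB
BBBBBB
BBBBBW
BBBBBW
BBBBBW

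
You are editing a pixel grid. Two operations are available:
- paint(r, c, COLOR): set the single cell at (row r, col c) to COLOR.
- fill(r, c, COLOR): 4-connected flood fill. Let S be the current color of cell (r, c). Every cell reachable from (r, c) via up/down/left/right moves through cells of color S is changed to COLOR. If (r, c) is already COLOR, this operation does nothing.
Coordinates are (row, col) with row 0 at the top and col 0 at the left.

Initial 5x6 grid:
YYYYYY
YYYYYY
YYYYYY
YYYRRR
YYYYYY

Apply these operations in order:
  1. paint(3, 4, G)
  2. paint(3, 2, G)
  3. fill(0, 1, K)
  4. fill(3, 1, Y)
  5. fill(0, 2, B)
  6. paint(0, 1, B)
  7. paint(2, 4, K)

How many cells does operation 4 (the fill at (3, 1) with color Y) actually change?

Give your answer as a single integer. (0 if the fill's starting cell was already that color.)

Answer: 26

Derivation:
After op 1 paint(3,4,G):
YYYYYY
YYYYYY
YYYYYY
YYYRGR
YYYYYY
After op 2 paint(3,2,G):
YYYYYY
YYYYYY
YYYYYY
YYGRGR
YYYYYY
After op 3 fill(0,1,K) [26 cells changed]:
KKKKKK
KKKKKK
KKKKKK
KKGRGR
KKKKKK
After op 4 fill(3,1,Y) [26 cells changed]:
YYYYYY
YYYYYY
YYYYYY
YYGRGR
YYYYYY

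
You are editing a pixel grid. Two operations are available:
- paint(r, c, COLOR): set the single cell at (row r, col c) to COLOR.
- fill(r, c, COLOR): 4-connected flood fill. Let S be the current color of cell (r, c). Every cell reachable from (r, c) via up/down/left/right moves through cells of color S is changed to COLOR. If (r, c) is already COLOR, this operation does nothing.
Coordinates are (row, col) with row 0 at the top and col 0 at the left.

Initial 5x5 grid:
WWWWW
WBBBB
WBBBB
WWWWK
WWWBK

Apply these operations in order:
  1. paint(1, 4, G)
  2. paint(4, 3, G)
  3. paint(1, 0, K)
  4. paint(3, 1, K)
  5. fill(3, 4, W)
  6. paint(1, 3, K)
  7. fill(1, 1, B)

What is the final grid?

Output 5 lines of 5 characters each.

After op 1 paint(1,4,G):
WWWWW
WBBBG
WBBBB
WWWWK
WWWBK
After op 2 paint(4,3,G):
WWWWW
WBBBG
WBBBB
WWWWK
WWWGK
After op 3 paint(1,0,K):
WWWWW
KBBBG
WBBBB
WWWWK
WWWGK
After op 4 paint(3,1,K):
WWWWW
KBBBG
WBBBB
WKWWK
WWWGK
After op 5 fill(3,4,W) [2 cells changed]:
WWWWW
KBBBG
WBBBB
WKWWW
WWWGW
After op 6 paint(1,3,K):
WWWWW
KBBKG
WBBBB
WKWWW
WWWGW
After op 7 fill(1,1,B) [0 cells changed]:
WWWWW
KBBKG
WBBBB
WKWWW
WWWGW

Answer: WWWWW
KBBKG
WBBBB
WKWWW
WWWGW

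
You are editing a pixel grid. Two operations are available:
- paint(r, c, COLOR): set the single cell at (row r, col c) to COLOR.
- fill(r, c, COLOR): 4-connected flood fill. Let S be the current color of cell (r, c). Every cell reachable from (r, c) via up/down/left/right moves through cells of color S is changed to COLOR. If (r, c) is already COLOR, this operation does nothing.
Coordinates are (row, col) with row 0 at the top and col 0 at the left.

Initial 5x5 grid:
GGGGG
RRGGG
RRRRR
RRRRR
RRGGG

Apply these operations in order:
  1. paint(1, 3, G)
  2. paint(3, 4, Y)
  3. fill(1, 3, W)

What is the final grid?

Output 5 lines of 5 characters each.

Answer: WWWWW
RRWWW
RRRRR
RRRRY
RRGGG

Derivation:
After op 1 paint(1,3,G):
GGGGG
RRGGG
RRRRR
RRRRR
RRGGG
After op 2 paint(3,4,Y):
GGGGG
RRGGG
RRRRR
RRRRY
RRGGG
After op 3 fill(1,3,W) [8 cells changed]:
WWWWW
RRWWW
RRRRR
RRRRY
RRGGG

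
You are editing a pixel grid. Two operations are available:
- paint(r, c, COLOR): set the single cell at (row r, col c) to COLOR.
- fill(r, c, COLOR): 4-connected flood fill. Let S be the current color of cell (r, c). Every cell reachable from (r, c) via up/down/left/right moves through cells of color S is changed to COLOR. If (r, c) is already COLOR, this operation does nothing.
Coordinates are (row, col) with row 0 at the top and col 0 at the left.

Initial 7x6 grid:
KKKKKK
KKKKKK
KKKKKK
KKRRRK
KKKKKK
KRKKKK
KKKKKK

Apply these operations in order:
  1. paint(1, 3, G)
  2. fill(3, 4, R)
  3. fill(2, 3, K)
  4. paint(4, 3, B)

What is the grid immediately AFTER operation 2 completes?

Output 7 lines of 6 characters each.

Answer: KKKKKK
KKKGKK
KKKKKK
KKRRRK
KKKKKK
KRKKKK
KKKKKK

Derivation:
After op 1 paint(1,3,G):
KKKKKK
KKKGKK
KKKKKK
KKRRRK
KKKKKK
KRKKKK
KKKKKK
After op 2 fill(3,4,R) [0 cells changed]:
KKKKKK
KKKGKK
KKKKKK
KKRRRK
KKKKKK
KRKKKK
KKKKKK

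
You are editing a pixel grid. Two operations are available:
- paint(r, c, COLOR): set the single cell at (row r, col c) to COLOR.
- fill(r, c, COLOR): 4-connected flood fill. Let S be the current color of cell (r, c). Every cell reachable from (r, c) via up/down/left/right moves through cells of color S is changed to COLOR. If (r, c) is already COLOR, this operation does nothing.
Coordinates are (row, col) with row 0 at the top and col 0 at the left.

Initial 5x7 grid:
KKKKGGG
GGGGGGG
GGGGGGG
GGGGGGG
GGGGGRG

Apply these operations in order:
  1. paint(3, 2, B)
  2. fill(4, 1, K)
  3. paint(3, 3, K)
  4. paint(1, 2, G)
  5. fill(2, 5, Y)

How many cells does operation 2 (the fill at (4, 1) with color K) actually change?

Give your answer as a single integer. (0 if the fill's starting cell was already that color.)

Answer: 29

Derivation:
After op 1 paint(3,2,B):
KKKKGGG
GGGGGGG
GGGGGGG
GGBGGGG
GGGGGRG
After op 2 fill(4,1,K) [29 cells changed]:
KKKKKKK
KKKKKKK
KKKKKKK
KKBKKKK
KKKKKRK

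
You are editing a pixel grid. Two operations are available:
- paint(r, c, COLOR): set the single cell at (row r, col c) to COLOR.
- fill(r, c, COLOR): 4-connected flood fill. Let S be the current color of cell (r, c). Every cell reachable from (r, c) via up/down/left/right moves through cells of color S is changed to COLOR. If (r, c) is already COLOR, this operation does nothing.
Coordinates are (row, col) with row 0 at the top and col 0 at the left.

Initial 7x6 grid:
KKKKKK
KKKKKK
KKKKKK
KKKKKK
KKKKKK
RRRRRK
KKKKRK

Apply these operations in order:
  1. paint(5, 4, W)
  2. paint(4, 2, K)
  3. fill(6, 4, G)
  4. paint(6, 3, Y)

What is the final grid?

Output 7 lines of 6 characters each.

After op 1 paint(5,4,W):
KKKKKK
KKKKKK
KKKKKK
KKKKKK
KKKKKK
RRRRWK
KKKKRK
After op 2 paint(4,2,K):
KKKKKK
KKKKKK
KKKKKK
KKKKKK
KKKKKK
RRRRWK
KKKKRK
After op 3 fill(6,4,G) [1 cells changed]:
KKKKKK
KKKKKK
KKKKKK
KKKKKK
KKKKKK
RRRRWK
KKKKGK
After op 4 paint(6,3,Y):
KKKKKK
KKKKKK
KKKKKK
KKKKKK
KKKKKK
RRRRWK
KKKYGK

Answer: KKKKKK
KKKKKK
KKKKKK
KKKKKK
KKKKKK
RRRRWK
KKKYGK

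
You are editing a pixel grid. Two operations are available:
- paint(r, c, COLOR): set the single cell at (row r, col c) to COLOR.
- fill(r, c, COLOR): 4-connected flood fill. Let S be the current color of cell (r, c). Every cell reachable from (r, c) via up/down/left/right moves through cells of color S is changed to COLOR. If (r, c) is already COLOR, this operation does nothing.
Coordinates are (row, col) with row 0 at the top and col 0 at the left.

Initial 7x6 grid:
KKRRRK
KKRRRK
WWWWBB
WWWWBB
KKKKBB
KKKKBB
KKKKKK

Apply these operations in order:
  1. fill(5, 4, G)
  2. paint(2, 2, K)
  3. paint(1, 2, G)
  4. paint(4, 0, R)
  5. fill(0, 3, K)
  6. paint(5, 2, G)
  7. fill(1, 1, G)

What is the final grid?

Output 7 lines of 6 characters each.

After op 1 fill(5,4,G) [8 cells changed]:
KKRRRK
KKRRRK
WWWWGG
WWWWGG
KKKKGG
KKKKGG
KKKKKK
After op 2 paint(2,2,K):
KKRRRK
KKRRRK
WWKWGG
WWWWGG
KKKKGG
KKKKGG
KKKKKK
After op 3 paint(1,2,G):
KKRRRK
KKGRRK
WWKWGG
WWWWGG
KKKKGG
KKKKGG
KKKKKK
After op 4 paint(4,0,R):
KKRRRK
KKGRRK
WWKWGG
WWWWGG
RKKKGG
KKKKGG
KKKKKK
After op 5 fill(0,3,K) [5 cells changed]:
KKKKKK
KKGKKK
WWKWGG
WWWWGG
RKKKGG
KKKKGG
KKKKKK
After op 6 paint(5,2,G):
KKKKKK
KKGKKK
WWKWGG
WWWWGG
RKKKGG
KKGKGG
KKKKKK
After op 7 fill(1,1,G) [11 cells changed]:
GGGGGG
GGGGGG
WWKWGG
WWWWGG
RKKKGG
KKGKGG
KKKKKK

Answer: GGGGGG
GGGGGG
WWKWGG
WWWWGG
RKKKGG
KKGKGG
KKKKKK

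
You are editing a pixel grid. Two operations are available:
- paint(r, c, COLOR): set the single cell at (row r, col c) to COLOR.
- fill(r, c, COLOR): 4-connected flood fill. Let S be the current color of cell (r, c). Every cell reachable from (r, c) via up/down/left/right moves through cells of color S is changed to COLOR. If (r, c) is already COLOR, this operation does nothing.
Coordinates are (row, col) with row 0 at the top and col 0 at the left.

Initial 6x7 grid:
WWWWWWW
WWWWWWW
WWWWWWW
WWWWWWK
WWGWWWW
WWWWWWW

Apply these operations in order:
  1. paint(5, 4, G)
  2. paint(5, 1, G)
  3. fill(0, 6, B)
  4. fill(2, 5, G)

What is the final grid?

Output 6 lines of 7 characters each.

Answer: GGGGGGG
GGGGGGG
GGGGGGG
GGGGGGK
GGGGGGG
GGGGGGG

Derivation:
After op 1 paint(5,4,G):
WWWWWWW
WWWWWWW
WWWWWWW
WWWWWWK
WWGWWWW
WWWWGWW
After op 2 paint(5,1,G):
WWWWWWW
WWWWWWW
WWWWWWW
WWWWWWK
WWGWWWW
WGWWGWW
After op 3 fill(0,6,B) [38 cells changed]:
BBBBBBB
BBBBBBB
BBBBBBB
BBBBBBK
BBGBBBB
BGBBGBB
After op 4 fill(2,5,G) [38 cells changed]:
GGGGGGG
GGGGGGG
GGGGGGG
GGGGGGK
GGGGGGG
GGGGGGG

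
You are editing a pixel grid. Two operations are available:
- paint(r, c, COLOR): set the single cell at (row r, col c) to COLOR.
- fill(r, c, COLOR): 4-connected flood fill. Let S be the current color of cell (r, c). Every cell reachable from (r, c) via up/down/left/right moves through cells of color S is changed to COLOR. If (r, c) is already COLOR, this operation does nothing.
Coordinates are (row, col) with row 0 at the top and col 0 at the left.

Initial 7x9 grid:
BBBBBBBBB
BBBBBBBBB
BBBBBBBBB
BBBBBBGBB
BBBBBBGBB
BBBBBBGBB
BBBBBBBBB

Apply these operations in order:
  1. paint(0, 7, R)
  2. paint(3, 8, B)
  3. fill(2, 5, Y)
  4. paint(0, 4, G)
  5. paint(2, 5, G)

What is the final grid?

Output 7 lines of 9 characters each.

After op 1 paint(0,7,R):
BBBBBBBRB
BBBBBBBBB
BBBBBBBBB
BBBBBBGBB
BBBBBBGBB
BBBBBBGBB
BBBBBBBBB
After op 2 paint(3,8,B):
BBBBBBBRB
BBBBBBBBB
BBBBBBBBB
BBBBBBGBB
BBBBBBGBB
BBBBBBGBB
BBBBBBBBB
After op 3 fill(2,5,Y) [59 cells changed]:
YYYYYYYRY
YYYYYYYYY
YYYYYYYYY
YYYYYYGYY
YYYYYYGYY
YYYYYYGYY
YYYYYYYYY
After op 4 paint(0,4,G):
YYYYGYYRY
YYYYYYYYY
YYYYYYYYY
YYYYYYGYY
YYYYYYGYY
YYYYYYGYY
YYYYYYYYY
After op 5 paint(2,5,G):
YYYYGYYRY
YYYYYYYYY
YYYYYGYYY
YYYYYYGYY
YYYYYYGYY
YYYYYYGYY
YYYYYYYYY

Answer: YYYYGYYRY
YYYYYYYYY
YYYYYGYYY
YYYYYYGYY
YYYYYYGYY
YYYYYYGYY
YYYYYYYYY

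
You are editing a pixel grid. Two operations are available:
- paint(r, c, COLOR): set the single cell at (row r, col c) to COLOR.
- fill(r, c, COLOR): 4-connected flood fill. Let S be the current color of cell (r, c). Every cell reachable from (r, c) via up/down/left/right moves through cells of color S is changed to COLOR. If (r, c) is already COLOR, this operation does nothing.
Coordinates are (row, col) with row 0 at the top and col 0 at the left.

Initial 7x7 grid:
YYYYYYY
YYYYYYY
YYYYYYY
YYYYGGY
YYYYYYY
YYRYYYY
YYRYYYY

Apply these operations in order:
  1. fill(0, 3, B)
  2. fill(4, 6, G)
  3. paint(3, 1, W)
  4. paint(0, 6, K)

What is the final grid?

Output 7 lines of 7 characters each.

After op 1 fill(0,3,B) [45 cells changed]:
BBBBBBB
BBBBBBB
BBBBBBB
BBBBGGB
BBBBBBB
BBRBBBB
BBRBBBB
After op 2 fill(4,6,G) [45 cells changed]:
GGGGGGG
GGGGGGG
GGGGGGG
GGGGGGG
GGGGGGG
GGRGGGG
GGRGGGG
After op 3 paint(3,1,W):
GGGGGGG
GGGGGGG
GGGGGGG
GWGGGGG
GGGGGGG
GGRGGGG
GGRGGGG
After op 4 paint(0,6,K):
GGGGGGK
GGGGGGG
GGGGGGG
GWGGGGG
GGGGGGG
GGRGGGG
GGRGGGG

Answer: GGGGGGK
GGGGGGG
GGGGGGG
GWGGGGG
GGGGGGG
GGRGGGG
GGRGGGG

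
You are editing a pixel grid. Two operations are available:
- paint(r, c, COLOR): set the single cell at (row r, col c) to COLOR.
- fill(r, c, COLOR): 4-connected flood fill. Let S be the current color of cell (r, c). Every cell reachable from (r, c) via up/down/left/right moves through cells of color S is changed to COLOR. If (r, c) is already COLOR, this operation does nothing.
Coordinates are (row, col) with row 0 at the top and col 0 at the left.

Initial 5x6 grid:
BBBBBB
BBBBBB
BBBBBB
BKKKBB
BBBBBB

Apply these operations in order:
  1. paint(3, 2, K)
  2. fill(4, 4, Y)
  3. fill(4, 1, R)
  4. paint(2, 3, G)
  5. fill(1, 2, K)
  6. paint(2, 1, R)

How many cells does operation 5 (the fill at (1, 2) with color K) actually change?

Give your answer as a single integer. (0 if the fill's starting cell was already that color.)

Answer: 26

Derivation:
After op 1 paint(3,2,K):
BBBBBB
BBBBBB
BBBBBB
BKKKBB
BBBBBB
After op 2 fill(4,4,Y) [27 cells changed]:
YYYYYY
YYYYYY
YYYYYY
YKKKYY
YYYYYY
After op 3 fill(4,1,R) [27 cells changed]:
RRRRRR
RRRRRR
RRRRRR
RKKKRR
RRRRRR
After op 4 paint(2,3,G):
RRRRRR
RRRRRR
RRRGRR
RKKKRR
RRRRRR
After op 5 fill(1,2,K) [26 cells changed]:
KKKKKK
KKKKKK
KKKGKK
KKKKKK
KKKKKK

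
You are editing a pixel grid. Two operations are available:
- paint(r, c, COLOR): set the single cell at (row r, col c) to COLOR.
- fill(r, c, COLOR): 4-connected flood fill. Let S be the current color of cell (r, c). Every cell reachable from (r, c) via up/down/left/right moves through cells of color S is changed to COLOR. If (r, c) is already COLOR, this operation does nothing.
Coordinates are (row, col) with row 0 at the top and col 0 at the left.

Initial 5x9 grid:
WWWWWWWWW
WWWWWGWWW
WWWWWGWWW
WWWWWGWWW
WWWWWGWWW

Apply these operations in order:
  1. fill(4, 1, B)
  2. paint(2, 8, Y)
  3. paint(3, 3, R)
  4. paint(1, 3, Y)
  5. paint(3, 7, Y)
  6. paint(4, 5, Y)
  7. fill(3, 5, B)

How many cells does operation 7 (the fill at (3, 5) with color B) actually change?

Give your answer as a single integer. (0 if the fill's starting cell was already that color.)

After op 1 fill(4,1,B) [41 cells changed]:
BBBBBBBBB
BBBBBGBBB
BBBBBGBBB
BBBBBGBBB
BBBBBGBBB
After op 2 paint(2,8,Y):
BBBBBBBBB
BBBBBGBBB
BBBBBGBBY
BBBBBGBBB
BBBBBGBBB
After op 3 paint(3,3,R):
BBBBBBBBB
BBBBBGBBB
BBBBBGBBY
BBBRBGBBB
BBBBBGBBB
After op 4 paint(1,3,Y):
BBBBBBBBB
BBBYBGBBB
BBBBBGBBY
BBBRBGBBB
BBBBBGBBB
After op 5 paint(3,7,Y):
BBBBBBBBB
BBBYBGBBB
BBBBBGBBY
BBBRBGBYB
BBBBBGBBB
After op 6 paint(4,5,Y):
BBBBBBBBB
BBBYBGBBB
BBBBBGBBY
BBBRBGBYB
BBBBBYBBB
After op 7 fill(3,5,B) [3 cells changed]:
BBBBBBBBB
BBBYBBBBB
BBBBBBBBY
BBBRBBBYB
BBBBBYBBB

Answer: 3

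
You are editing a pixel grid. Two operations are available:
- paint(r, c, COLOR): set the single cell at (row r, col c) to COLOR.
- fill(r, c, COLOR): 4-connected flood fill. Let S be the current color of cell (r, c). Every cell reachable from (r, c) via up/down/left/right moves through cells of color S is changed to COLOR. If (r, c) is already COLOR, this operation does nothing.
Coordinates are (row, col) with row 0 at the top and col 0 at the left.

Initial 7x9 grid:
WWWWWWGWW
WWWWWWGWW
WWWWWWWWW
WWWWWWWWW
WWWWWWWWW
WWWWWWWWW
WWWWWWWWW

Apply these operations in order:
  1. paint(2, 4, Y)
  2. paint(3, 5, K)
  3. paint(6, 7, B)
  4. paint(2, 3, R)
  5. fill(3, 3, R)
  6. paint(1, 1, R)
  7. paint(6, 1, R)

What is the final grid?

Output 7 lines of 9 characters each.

Answer: RRRRRRGRR
RRRRRRGRR
RRRRYRRRR
RRRRRKRRR
RRRRRRRRR
RRRRRRRRR
RRRRRRRBR

Derivation:
After op 1 paint(2,4,Y):
WWWWWWGWW
WWWWWWGWW
WWWWYWWWW
WWWWWWWWW
WWWWWWWWW
WWWWWWWWW
WWWWWWWWW
After op 2 paint(3,5,K):
WWWWWWGWW
WWWWWWGWW
WWWWYWWWW
WWWWWKWWW
WWWWWWWWW
WWWWWWWWW
WWWWWWWWW
After op 3 paint(6,7,B):
WWWWWWGWW
WWWWWWGWW
WWWWYWWWW
WWWWWKWWW
WWWWWWWWW
WWWWWWWWW
WWWWWWWBW
After op 4 paint(2,3,R):
WWWWWWGWW
WWWWWWGWW
WWWRYWWWW
WWWWWKWWW
WWWWWWWWW
WWWWWWWWW
WWWWWWWBW
After op 5 fill(3,3,R) [57 cells changed]:
RRRRRRGRR
RRRRRRGRR
RRRRYRRRR
RRRRRKRRR
RRRRRRRRR
RRRRRRRRR
RRRRRRRBR
After op 6 paint(1,1,R):
RRRRRRGRR
RRRRRRGRR
RRRRYRRRR
RRRRRKRRR
RRRRRRRRR
RRRRRRRRR
RRRRRRRBR
After op 7 paint(6,1,R):
RRRRRRGRR
RRRRRRGRR
RRRRYRRRR
RRRRRKRRR
RRRRRRRRR
RRRRRRRRR
RRRRRRRBR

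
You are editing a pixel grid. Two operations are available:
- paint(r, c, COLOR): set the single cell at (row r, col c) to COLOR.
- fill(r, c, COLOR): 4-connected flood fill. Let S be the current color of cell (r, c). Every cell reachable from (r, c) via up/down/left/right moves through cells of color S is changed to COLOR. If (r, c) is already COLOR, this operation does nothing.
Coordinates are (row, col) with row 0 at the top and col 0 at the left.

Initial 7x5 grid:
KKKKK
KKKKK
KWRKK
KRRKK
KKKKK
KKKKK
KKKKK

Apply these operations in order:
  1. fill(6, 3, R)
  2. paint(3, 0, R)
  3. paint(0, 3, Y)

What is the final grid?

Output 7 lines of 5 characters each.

After op 1 fill(6,3,R) [31 cells changed]:
RRRRR
RRRRR
RWRRR
RRRRR
RRRRR
RRRRR
RRRRR
After op 2 paint(3,0,R):
RRRRR
RRRRR
RWRRR
RRRRR
RRRRR
RRRRR
RRRRR
After op 3 paint(0,3,Y):
RRRYR
RRRRR
RWRRR
RRRRR
RRRRR
RRRRR
RRRRR

Answer: RRRYR
RRRRR
RWRRR
RRRRR
RRRRR
RRRRR
RRRRR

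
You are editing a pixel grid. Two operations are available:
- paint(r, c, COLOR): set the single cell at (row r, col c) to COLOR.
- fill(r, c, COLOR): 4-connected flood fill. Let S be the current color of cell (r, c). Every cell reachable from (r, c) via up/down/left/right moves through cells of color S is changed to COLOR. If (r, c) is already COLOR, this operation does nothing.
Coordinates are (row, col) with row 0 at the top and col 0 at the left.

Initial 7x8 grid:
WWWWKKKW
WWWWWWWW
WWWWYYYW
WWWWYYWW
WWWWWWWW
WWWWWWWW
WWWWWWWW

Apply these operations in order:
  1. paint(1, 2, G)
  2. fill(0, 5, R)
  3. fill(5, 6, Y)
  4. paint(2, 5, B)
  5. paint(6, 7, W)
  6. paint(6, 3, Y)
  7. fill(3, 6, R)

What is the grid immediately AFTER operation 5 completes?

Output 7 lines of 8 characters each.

Answer: YYYYRRRY
YYGYYYYY
YYYYYBYY
YYYYYYYY
YYYYYYYY
YYYYYYYY
YYYYYYYW

Derivation:
After op 1 paint(1,2,G):
WWWWKKKW
WWGWWWWW
WWWWYYYW
WWWWYYWW
WWWWWWWW
WWWWWWWW
WWWWWWWW
After op 2 fill(0,5,R) [3 cells changed]:
WWWWRRRW
WWGWWWWW
WWWWYYYW
WWWWYYWW
WWWWWWWW
WWWWWWWW
WWWWWWWW
After op 3 fill(5,6,Y) [47 cells changed]:
YYYYRRRY
YYGYYYYY
YYYYYYYY
YYYYYYYY
YYYYYYYY
YYYYYYYY
YYYYYYYY
After op 4 paint(2,5,B):
YYYYRRRY
YYGYYYYY
YYYYYBYY
YYYYYYYY
YYYYYYYY
YYYYYYYY
YYYYYYYY
After op 5 paint(6,7,W):
YYYYRRRY
YYGYYYYY
YYYYYBYY
YYYYYYYY
YYYYYYYY
YYYYYYYY
YYYYYYYW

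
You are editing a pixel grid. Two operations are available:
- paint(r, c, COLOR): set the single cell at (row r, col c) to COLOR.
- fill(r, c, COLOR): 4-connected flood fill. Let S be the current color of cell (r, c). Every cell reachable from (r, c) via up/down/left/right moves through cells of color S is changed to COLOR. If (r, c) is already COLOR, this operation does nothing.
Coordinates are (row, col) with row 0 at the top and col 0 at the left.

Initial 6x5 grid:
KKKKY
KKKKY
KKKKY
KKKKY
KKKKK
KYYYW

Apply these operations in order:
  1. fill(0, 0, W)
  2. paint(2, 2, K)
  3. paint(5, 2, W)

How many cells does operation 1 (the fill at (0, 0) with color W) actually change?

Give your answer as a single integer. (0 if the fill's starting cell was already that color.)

Answer: 22

Derivation:
After op 1 fill(0,0,W) [22 cells changed]:
WWWWY
WWWWY
WWWWY
WWWWY
WWWWW
WYYYW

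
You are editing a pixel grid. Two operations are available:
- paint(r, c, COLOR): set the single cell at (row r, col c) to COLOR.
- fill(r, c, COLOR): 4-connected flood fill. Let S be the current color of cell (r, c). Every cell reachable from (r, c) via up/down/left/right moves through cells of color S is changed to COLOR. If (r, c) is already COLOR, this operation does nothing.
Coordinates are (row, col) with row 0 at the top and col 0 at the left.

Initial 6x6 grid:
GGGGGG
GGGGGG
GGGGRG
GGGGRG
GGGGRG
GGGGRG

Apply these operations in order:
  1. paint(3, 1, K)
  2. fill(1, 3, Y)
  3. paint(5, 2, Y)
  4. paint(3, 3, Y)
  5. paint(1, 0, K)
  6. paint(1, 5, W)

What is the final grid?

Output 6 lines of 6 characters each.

After op 1 paint(3,1,K):
GGGGGG
GGGGGG
GGGGRG
GKGGRG
GGGGRG
GGGGRG
After op 2 fill(1,3,Y) [31 cells changed]:
YYYYYY
YYYYYY
YYYYRY
YKYYRY
YYYYRY
YYYYRY
After op 3 paint(5,2,Y):
YYYYYY
YYYYYY
YYYYRY
YKYYRY
YYYYRY
YYYYRY
After op 4 paint(3,3,Y):
YYYYYY
YYYYYY
YYYYRY
YKYYRY
YYYYRY
YYYYRY
After op 5 paint(1,0,K):
YYYYYY
KYYYYY
YYYYRY
YKYYRY
YYYYRY
YYYYRY
After op 6 paint(1,5,W):
YYYYYY
KYYYYW
YYYYRY
YKYYRY
YYYYRY
YYYYRY

Answer: YYYYYY
KYYYYW
YYYYRY
YKYYRY
YYYYRY
YYYYRY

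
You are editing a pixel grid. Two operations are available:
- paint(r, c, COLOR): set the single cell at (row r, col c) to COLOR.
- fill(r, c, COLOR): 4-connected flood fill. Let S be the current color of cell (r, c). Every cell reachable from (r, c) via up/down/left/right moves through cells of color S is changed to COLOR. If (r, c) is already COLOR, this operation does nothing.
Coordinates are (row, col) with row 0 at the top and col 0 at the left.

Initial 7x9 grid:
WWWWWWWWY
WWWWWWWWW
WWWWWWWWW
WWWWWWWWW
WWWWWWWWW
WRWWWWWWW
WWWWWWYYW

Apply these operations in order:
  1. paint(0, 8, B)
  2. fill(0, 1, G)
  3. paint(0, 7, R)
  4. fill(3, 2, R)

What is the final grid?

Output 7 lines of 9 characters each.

After op 1 paint(0,8,B):
WWWWWWWWB
WWWWWWWWW
WWWWWWWWW
WWWWWWWWW
WWWWWWWWW
WRWWWWWWW
WWWWWWYYW
After op 2 fill(0,1,G) [59 cells changed]:
GGGGGGGGB
GGGGGGGGG
GGGGGGGGG
GGGGGGGGG
GGGGGGGGG
GRGGGGGGG
GGGGGGYYG
After op 3 paint(0,7,R):
GGGGGGGRB
GGGGGGGGG
GGGGGGGGG
GGGGGGGGG
GGGGGGGGG
GRGGGGGGG
GGGGGGYYG
After op 4 fill(3,2,R) [58 cells changed]:
RRRRRRRRB
RRRRRRRRR
RRRRRRRRR
RRRRRRRRR
RRRRRRRRR
RRRRRRRRR
RRRRRRYYR

Answer: RRRRRRRRB
RRRRRRRRR
RRRRRRRRR
RRRRRRRRR
RRRRRRRRR
RRRRRRRRR
RRRRRRYYR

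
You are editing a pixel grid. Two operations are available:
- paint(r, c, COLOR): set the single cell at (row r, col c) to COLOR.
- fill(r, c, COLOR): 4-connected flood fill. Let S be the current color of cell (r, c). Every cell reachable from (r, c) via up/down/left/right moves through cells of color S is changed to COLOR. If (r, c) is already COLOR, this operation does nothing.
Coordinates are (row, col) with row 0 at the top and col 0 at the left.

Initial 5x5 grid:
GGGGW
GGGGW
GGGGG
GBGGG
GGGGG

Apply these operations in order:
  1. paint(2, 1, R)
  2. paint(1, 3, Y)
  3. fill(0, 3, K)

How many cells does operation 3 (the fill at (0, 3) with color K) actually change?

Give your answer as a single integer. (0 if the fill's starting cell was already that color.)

Answer: 20

Derivation:
After op 1 paint(2,1,R):
GGGGW
GGGGW
GRGGG
GBGGG
GGGGG
After op 2 paint(1,3,Y):
GGGGW
GGGYW
GRGGG
GBGGG
GGGGG
After op 3 fill(0,3,K) [20 cells changed]:
KKKKW
KKKYW
KRKKK
KBKKK
KKKKK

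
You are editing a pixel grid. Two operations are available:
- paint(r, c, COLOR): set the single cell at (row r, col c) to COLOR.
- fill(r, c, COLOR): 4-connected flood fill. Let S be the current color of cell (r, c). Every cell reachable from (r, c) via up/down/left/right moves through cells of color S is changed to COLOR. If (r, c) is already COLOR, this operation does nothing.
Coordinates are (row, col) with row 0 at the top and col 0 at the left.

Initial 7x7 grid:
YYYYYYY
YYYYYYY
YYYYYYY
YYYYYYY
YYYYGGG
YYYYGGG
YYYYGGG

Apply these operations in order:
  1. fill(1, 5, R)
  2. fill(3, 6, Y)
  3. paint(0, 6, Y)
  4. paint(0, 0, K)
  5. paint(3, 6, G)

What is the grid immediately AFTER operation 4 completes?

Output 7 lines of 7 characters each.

Answer: KYYYYYY
YYYYYYY
YYYYYYY
YYYYYYY
YYYYGGG
YYYYGGG
YYYYGGG

Derivation:
After op 1 fill(1,5,R) [40 cells changed]:
RRRRRRR
RRRRRRR
RRRRRRR
RRRRRRR
RRRRGGG
RRRRGGG
RRRRGGG
After op 2 fill(3,6,Y) [40 cells changed]:
YYYYYYY
YYYYYYY
YYYYYYY
YYYYYYY
YYYYGGG
YYYYGGG
YYYYGGG
After op 3 paint(0,6,Y):
YYYYYYY
YYYYYYY
YYYYYYY
YYYYYYY
YYYYGGG
YYYYGGG
YYYYGGG
After op 4 paint(0,0,K):
KYYYYYY
YYYYYYY
YYYYYYY
YYYYYYY
YYYYGGG
YYYYGGG
YYYYGGG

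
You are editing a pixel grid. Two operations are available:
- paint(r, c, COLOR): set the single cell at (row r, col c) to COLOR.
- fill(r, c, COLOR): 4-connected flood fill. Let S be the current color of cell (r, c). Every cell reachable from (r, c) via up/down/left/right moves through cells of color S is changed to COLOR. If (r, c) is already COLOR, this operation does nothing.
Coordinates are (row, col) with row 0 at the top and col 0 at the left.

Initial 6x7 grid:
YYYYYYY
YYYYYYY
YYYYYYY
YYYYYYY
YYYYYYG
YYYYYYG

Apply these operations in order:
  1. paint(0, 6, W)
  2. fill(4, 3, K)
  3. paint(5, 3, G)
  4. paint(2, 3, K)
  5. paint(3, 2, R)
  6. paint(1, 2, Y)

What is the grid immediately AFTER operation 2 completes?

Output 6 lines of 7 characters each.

After op 1 paint(0,6,W):
YYYYYYW
YYYYYYY
YYYYYYY
YYYYYYY
YYYYYYG
YYYYYYG
After op 2 fill(4,3,K) [39 cells changed]:
KKKKKKW
KKKKKKK
KKKKKKK
KKKKKKK
KKKKKKG
KKKKKKG

Answer: KKKKKKW
KKKKKKK
KKKKKKK
KKKKKKK
KKKKKKG
KKKKKKG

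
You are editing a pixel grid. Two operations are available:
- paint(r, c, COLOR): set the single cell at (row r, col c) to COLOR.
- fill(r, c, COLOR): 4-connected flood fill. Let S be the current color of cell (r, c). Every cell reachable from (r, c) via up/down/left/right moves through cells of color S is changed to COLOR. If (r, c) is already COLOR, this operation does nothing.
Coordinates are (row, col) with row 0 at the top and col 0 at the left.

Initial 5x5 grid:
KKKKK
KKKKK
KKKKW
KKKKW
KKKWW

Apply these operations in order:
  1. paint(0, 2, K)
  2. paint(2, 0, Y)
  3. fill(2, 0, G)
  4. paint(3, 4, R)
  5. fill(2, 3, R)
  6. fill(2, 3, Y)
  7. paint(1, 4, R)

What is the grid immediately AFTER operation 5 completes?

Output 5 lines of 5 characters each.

After op 1 paint(0,2,K):
KKKKK
KKKKK
KKKKW
KKKKW
KKKWW
After op 2 paint(2,0,Y):
KKKKK
KKKKK
YKKKW
KKKKW
KKKWW
After op 3 fill(2,0,G) [1 cells changed]:
KKKKK
KKKKK
GKKKW
KKKKW
KKKWW
After op 4 paint(3,4,R):
KKKKK
KKKKK
GKKKW
KKKKR
KKKWW
After op 5 fill(2,3,R) [20 cells changed]:
RRRRR
RRRRR
GRRRW
RRRRR
RRRWW

Answer: RRRRR
RRRRR
GRRRW
RRRRR
RRRWW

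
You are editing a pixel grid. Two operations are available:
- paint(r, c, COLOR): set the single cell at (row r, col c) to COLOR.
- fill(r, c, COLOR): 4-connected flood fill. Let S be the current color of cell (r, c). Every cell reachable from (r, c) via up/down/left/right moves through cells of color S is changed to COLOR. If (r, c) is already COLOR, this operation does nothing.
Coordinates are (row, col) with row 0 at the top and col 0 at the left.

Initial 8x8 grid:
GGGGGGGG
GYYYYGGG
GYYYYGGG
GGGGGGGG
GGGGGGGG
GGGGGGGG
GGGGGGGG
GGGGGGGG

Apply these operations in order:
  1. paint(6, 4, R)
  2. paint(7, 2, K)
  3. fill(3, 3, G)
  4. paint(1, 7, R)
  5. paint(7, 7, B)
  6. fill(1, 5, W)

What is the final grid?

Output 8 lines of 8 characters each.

After op 1 paint(6,4,R):
GGGGGGGG
GYYYYGGG
GYYYYGGG
GGGGGGGG
GGGGGGGG
GGGGGGGG
GGGGRGGG
GGGGGGGG
After op 2 paint(7,2,K):
GGGGGGGG
GYYYYGGG
GYYYYGGG
GGGGGGGG
GGGGGGGG
GGGGGGGG
GGGGRGGG
GGKGGGGG
After op 3 fill(3,3,G) [0 cells changed]:
GGGGGGGG
GYYYYGGG
GYYYYGGG
GGGGGGGG
GGGGGGGG
GGGGGGGG
GGGGRGGG
GGKGGGGG
After op 4 paint(1,7,R):
GGGGGGGG
GYYYYGGR
GYYYYGGG
GGGGGGGG
GGGGGGGG
GGGGGGGG
GGGGRGGG
GGKGGGGG
After op 5 paint(7,7,B):
GGGGGGGG
GYYYYGGR
GYYYYGGG
GGGGGGGG
GGGGGGGG
GGGGGGGG
GGGGRGGG
GGKGGGGB
After op 6 fill(1,5,W) [52 cells changed]:
WWWWWWWW
WYYYYWWR
WYYYYWWW
WWWWWWWW
WWWWWWWW
WWWWWWWW
WWWWRWWW
WWKWWWWB

Answer: WWWWWWWW
WYYYYWWR
WYYYYWWW
WWWWWWWW
WWWWWWWW
WWWWWWWW
WWWWRWWW
WWKWWWWB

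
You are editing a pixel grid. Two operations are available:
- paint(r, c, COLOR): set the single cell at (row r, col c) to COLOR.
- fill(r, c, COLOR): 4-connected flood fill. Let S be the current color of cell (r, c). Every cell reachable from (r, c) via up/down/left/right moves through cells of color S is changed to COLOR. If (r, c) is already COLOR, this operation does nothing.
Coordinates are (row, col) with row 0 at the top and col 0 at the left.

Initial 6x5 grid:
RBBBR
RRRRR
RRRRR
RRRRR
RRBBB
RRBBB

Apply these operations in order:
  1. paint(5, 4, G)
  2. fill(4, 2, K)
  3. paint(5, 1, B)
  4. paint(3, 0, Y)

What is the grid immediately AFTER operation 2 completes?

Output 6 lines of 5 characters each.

After op 1 paint(5,4,G):
RBBBR
RRRRR
RRRRR
RRRRR
RRBBB
RRBBG
After op 2 fill(4,2,K) [5 cells changed]:
RBBBR
RRRRR
RRRRR
RRRRR
RRKKK
RRKKG

Answer: RBBBR
RRRRR
RRRRR
RRRRR
RRKKK
RRKKG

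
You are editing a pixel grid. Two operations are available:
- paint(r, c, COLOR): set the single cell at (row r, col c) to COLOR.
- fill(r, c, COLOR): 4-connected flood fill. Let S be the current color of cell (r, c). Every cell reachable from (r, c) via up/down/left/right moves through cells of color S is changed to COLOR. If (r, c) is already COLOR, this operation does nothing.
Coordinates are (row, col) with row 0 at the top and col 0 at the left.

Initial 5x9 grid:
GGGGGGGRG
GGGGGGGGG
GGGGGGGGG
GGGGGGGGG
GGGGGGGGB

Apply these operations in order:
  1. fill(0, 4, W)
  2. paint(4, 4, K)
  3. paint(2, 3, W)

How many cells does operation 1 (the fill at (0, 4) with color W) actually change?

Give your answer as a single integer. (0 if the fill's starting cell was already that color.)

After op 1 fill(0,4,W) [43 cells changed]:
WWWWWWWRW
WWWWWWWWW
WWWWWWWWW
WWWWWWWWW
WWWWWWWWB

Answer: 43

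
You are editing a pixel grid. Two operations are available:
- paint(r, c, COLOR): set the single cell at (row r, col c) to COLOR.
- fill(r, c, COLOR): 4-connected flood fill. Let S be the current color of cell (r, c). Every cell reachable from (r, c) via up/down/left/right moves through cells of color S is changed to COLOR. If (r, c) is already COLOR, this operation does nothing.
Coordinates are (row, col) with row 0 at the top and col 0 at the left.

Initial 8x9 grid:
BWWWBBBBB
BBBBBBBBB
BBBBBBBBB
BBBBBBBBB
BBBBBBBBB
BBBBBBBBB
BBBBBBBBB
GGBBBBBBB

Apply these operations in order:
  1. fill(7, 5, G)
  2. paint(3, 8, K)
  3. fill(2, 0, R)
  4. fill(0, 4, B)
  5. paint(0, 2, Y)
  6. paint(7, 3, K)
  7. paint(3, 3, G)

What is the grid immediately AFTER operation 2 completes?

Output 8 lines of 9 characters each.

After op 1 fill(7,5,G) [67 cells changed]:
GWWWGGGGG
GGGGGGGGG
GGGGGGGGG
GGGGGGGGG
GGGGGGGGG
GGGGGGGGG
GGGGGGGGG
GGGGGGGGG
After op 2 paint(3,8,K):
GWWWGGGGG
GGGGGGGGG
GGGGGGGGG
GGGGGGGGK
GGGGGGGGG
GGGGGGGGG
GGGGGGGGG
GGGGGGGGG

Answer: GWWWGGGGG
GGGGGGGGG
GGGGGGGGG
GGGGGGGGK
GGGGGGGGG
GGGGGGGGG
GGGGGGGGG
GGGGGGGGG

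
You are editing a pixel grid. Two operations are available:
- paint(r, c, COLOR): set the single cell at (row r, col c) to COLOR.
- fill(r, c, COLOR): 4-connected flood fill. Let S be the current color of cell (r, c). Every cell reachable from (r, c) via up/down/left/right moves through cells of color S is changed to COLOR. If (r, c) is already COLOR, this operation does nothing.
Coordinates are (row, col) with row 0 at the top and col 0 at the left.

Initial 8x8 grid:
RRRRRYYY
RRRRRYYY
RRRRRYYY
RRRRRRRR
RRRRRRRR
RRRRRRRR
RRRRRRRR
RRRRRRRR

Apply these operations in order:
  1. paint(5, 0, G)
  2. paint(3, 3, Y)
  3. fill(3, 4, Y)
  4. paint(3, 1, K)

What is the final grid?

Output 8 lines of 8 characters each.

After op 1 paint(5,0,G):
RRRRRYYY
RRRRRYYY
RRRRRYYY
RRRRRRRR
RRRRRRRR
GRRRRRRR
RRRRRRRR
RRRRRRRR
After op 2 paint(3,3,Y):
RRRRRYYY
RRRRRYYY
RRRRRYYY
RRRYRRRR
RRRRRRRR
GRRRRRRR
RRRRRRRR
RRRRRRRR
After op 3 fill(3,4,Y) [53 cells changed]:
YYYYYYYY
YYYYYYYY
YYYYYYYY
YYYYYYYY
YYYYYYYY
GYYYYYYY
YYYYYYYY
YYYYYYYY
After op 4 paint(3,1,K):
YYYYYYYY
YYYYYYYY
YYYYYYYY
YKYYYYYY
YYYYYYYY
GYYYYYYY
YYYYYYYY
YYYYYYYY

Answer: YYYYYYYY
YYYYYYYY
YYYYYYYY
YKYYYYYY
YYYYYYYY
GYYYYYYY
YYYYYYYY
YYYYYYYY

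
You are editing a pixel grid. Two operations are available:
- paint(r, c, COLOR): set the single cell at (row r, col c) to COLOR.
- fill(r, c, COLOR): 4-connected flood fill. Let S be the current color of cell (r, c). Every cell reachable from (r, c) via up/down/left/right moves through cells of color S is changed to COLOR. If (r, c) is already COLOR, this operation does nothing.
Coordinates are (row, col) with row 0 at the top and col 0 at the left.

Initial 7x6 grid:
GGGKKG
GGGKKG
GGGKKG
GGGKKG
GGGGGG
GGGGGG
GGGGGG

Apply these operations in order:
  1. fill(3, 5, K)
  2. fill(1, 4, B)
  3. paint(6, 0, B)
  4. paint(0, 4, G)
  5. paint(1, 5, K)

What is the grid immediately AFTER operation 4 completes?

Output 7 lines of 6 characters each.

Answer: BBBBGB
BBBBBB
BBBBBB
BBBBBB
BBBBBB
BBBBBB
BBBBBB

Derivation:
After op 1 fill(3,5,K) [34 cells changed]:
KKKKKK
KKKKKK
KKKKKK
KKKKKK
KKKKKK
KKKKKK
KKKKKK
After op 2 fill(1,4,B) [42 cells changed]:
BBBBBB
BBBBBB
BBBBBB
BBBBBB
BBBBBB
BBBBBB
BBBBBB
After op 3 paint(6,0,B):
BBBBBB
BBBBBB
BBBBBB
BBBBBB
BBBBBB
BBBBBB
BBBBBB
After op 4 paint(0,4,G):
BBBBGB
BBBBBB
BBBBBB
BBBBBB
BBBBBB
BBBBBB
BBBBBB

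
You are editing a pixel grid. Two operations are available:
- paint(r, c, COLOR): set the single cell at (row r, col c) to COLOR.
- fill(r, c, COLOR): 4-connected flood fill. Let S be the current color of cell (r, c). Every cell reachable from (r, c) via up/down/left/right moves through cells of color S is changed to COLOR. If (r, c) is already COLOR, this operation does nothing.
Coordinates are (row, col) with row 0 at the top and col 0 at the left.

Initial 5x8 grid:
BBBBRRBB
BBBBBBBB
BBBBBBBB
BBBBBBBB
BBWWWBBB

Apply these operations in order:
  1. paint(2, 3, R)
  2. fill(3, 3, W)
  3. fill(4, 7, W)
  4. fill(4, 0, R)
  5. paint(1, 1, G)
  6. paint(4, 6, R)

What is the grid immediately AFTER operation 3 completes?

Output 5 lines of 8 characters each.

After op 1 paint(2,3,R):
BBBBRRBB
BBBBBBBB
BBBRBBBB
BBBBBBBB
BBWWWBBB
After op 2 fill(3,3,W) [34 cells changed]:
WWWWRRWW
WWWWWWWW
WWWRWWWW
WWWWWWWW
WWWWWWWW
After op 3 fill(4,7,W) [0 cells changed]:
WWWWRRWW
WWWWWWWW
WWWRWWWW
WWWWWWWW
WWWWWWWW

Answer: WWWWRRWW
WWWWWWWW
WWWRWWWW
WWWWWWWW
WWWWWWWW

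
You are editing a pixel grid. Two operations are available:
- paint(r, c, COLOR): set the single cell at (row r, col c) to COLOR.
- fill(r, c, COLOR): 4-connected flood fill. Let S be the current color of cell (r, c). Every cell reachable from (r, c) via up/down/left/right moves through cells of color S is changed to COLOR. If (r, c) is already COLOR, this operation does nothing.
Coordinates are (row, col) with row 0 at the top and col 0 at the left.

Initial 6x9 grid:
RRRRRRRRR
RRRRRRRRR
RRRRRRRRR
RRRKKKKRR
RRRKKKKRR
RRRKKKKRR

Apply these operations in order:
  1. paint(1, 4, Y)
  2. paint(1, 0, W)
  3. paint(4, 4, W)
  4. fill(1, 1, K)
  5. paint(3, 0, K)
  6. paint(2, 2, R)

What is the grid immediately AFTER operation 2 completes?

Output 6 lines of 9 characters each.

After op 1 paint(1,4,Y):
RRRRRRRRR
RRRRYRRRR
RRRRRRRRR
RRRKKKKRR
RRRKKKKRR
RRRKKKKRR
After op 2 paint(1,0,W):
RRRRRRRRR
WRRRYRRRR
RRRRRRRRR
RRRKKKKRR
RRRKKKKRR
RRRKKKKRR

Answer: RRRRRRRRR
WRRRYRRRR
RRRRRRRRR
RRRKKKKRR
RRRKKKKRR
RRRKKKKRR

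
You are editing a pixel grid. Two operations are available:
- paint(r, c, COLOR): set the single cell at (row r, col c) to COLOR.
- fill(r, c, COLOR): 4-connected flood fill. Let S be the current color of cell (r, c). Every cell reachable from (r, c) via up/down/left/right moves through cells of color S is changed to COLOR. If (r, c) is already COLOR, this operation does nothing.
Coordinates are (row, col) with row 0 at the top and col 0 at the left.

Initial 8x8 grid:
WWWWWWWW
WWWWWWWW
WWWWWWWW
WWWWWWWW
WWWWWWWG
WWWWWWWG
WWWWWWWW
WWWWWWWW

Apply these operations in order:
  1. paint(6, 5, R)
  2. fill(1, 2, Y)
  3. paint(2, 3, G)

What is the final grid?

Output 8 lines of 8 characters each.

After op 1 paint(6,5,R):
WWWWWWWW
WWWWWWWW
WWWWWWWW
WWWWWWWW
WWWWWWWG
WWWWWWWG
WWWWWRWW
WWWWWWWW
After op 2 fill(1,2,Y) [61 cells changed]:
YYYYYYYY
YYYYYYYY
YYYYYYYY
YYYYYYYY
YYYYYYYG
YYYYYYYG
YYYYYRYY
YYYYYYYY
After op 3 paint(2,3,G):
YYYYYYYY
YYYYYYYY
YYYGYYYY
YYYYYYYY
YYYYYYYG
YYYYYYYG
YYYYYRYY
YYYYYYYY

Answer: YYYYYYYY
YYYYYYYY
YYYGYYYY
YYYYYYYY
YYYYYYYG
YYYYYYYG
YYYYYRYY
YYYYYYYY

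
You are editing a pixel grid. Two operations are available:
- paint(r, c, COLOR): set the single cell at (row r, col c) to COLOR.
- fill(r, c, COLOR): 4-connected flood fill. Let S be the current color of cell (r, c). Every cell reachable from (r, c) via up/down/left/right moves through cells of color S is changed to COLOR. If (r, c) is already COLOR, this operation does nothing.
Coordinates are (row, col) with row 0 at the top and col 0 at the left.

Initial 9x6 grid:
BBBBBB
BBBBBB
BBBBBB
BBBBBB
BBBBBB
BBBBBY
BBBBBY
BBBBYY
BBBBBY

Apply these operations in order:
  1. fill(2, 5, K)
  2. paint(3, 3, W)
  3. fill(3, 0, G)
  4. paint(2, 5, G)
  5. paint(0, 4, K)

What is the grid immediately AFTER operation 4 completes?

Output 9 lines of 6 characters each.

After op 1 fill(2,5,K) [49 cells changed]:
KKKKKK
KKKKKK
KKKKKK
KKKKKK
KKKKKK
KKKKKY
KKKKKY
KKKKYY
KKKKKY
After op 2 paint(3,3,W):
KKKKKK
KKKKKK
KKKKKK
KKKWKK
KKKKKK
KKKKKY
KKKKKY
KKKKYY
KKKKKY
After op 3 fill(3,0,G) [48 cells changed]:
GGGGGG
GGGGGG
GGGGGG
GGGWGG
GGGGGG
GGGGGY
GGGGGY
GGGGYY
GGGGGY
After op 4 paint(2,5,G):
GGGGGG
GGGGGG
GGGGGG
GGGWGG
GGGGGG
GGGGGY
GGGGGY
GGGGYY
GGGGGY

Answer: GGGGGG
GGGGGG
GGGGGG
GGGWGG
GGGGGG
GGGGGY
GGGGGY
GGGGYY
GGGGGY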